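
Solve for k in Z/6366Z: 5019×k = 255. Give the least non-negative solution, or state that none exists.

gcd(5019, 6366) = 3, and 3 | 255, so solutions exist.
Divide through by 3: 1673×k ≡ 85 mod 2122.
1673⁻¹ ≡ 345 (mod 2122).
k ≡ 345×85 ≡ 1739 (mod 2122).
The smallest non-negative solution is k = 1739.

1739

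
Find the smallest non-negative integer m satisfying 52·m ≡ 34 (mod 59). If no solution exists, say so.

12

gcd(52, 59) = 1, so a unique solution mod 59 exists.
52⁻¹ ≡ 42 (mod 59).
m ≡ 42·34 ≡ 12 (mod 59).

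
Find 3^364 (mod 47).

18

364 in binary is 101101100, i.e. 364 = 256 + 64 + 32 + 8 + 4.
3^1 ≡ 3 (mod 47)
3^2 ≡ 3^2 = 9 (mod 47)
3^4 ≡ 9^2 = 81 ≡ 34 (mod 47)
3^8 ≡ 34^2 = 1156 ≡ 28 (mod 47)
3^16 ≡ 28^2 = 784 ≡ 32 (mod 47)
3^32 ≡ 32^2 = 1024 ≡ 37 (mod 47)
3^64 ≡ 37^2 = 1369 ≡ 6 (mod 47)
3^128 ≡ 6^2 = 36 (mod 47)
3^256 ≡ 36^2 = 1296 ≡ 27 (mod 47)
3^364 = 3^256 · 3^64 · 3^32 · 3^8 · 3^4 ≡ 27 · 6 · 37 · 28 · 34 (mod 47).
Accumulate the product:
27 · 6 = 162 ≡ 21
21 · 37 = 777 ≡ 25
25 · 28 = 700 ≡ 42
42 · 34 = 1428 ≡ 18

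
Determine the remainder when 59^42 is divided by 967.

332

59^1 ≡ 59 (mod 967)
59^2 ≡ 59^2 = 3481 ≡ 580 (mod 967)
59^4 ≡ 580^2 = 336400 ≡ 851 (mod 967)
59^8 ≡ 851^2 = 724201 ≡ 885 (mod 967)
59^16 ≡ 885^2 = 783225 ≡ 922 (mod 967)
59^32 ≡ 922^2 = 850084 ≡ 91 (mod 967)
59^42 = 59^32 × 59^8 × 59^2 ≡ 91 × 885 × 580 (mod 967).
Accumulate the product:
91 × 885 = 80535 ≡ 274
274 × 580 = 158920 ≡ 332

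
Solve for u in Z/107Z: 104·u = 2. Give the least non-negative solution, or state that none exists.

35

gcd(104, 107) = 1, so a unique solution mod 107 exists.
104⁻¹ ≡ 71 (mod 107).
u ≡ 71·2 ≡ 35 (mod 107).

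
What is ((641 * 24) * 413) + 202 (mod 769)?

641 * 24 = 15384 ≡ 4 (mod 769)
4 * 413 = 1652 ≡ 114 (mod 769)
114 + 202 = 316

316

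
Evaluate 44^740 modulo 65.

By square-and-multiply:
740 in binary is 1011100100, i.e. 740 = 512 + 128 + 64 + 32 + 4.
44^1 ≡ 44 (mod 65)
44^2 ≡ 44^2 = 1936 ≡ 51 (mod 65)
44^4 ≡ 51^2 = 2601 ≡ 1 (mod 65)
44^8 ≡ 1^2 = 1 (mod 65)
44^16 ≡ 1^2 = 1 (mod 65)
44^32 ≡ 1^2 = 1 (mod 65)
44^64 ≡ 1^2 = 1 (mod 65)
44^128 ≡ 1^2 = 1 (mod 65)
44^256 ≡ 1^2 = 1 (mod 65)
44^512 ≡ 1^2 = 1 (mod 65)
44^740 = 44^512 * 44^128 * 44^64 * 44^32 * 44^4 ≡ 1 * 1 * 1 * 1 * 1 (mod 65).
Accumulate the product:
1 * 1 = 1
1 * 1 = 1
1 * 1 = 1
1 * 1 = 1

1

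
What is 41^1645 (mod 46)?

By square-and-multiply:
1645 in binary is 11001101101, i.e. 1645 = 1024 + 512 + 64 + 32 + 8 + 4 + 1.
41^1 ≡ 41 (mod 46)
41^2 ≡ 41^2 = 1681 ≡ 25 (mod 46)
41^4 ≡ 25^2 = 625 ≡ 27 (mod 46)
41^8 ≡ 27^2 = 729 ≡ 39 (mod 46)
41^16 ≡ 39^2 = 1521 ≡ 3 (mod 46)
41^32 ≡ 3^2 = 9 (mod 46)
41^64 ≡ 9^2 = 81 ≡ 35 (mod 46)
41^128 ≡ 35^2 = 1225 ≡ 29 (mod 46)
41^256 ≡ 29^2 = 841 ≡ 13 (mod 46)
41^512 ≡ 13^2 = 169 ≡ 31 (mod 46)
41^1024 ≡ 31^2 = 961 ≡ 41 (mod 46)
41^1645 = 41^1024 * 41^512 * 41^64 * 41^32 * 41^8 * 41^4 * 41^1 ≡ 41 * 31 * 35 * 9 * 39 * 27 * 41 (mod 46).
Accumulate the product:
41 * 31 = 1271 ≡ 29
29 * 35 = 1015 ≡ 3
3 * 9 = 27
27 * 39 = 1053 ≡ 41
41 * 27 = 1107 ≡ 3
3 * 41 = 123 ≡ 31

31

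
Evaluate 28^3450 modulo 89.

3450 in binary is 110101111010, i.e. 3450 = 2048 + 1024 + 256 + 64 + 32 + 16 + 8 + 2.
28^1 ≡ 28 (mod 89)
28^2 ≡ 28^2 = 784 ≡ 72 (mod 89)
28^4 ≡ 72^2 = 5184 ≡ 22 (mod 89)
28^8 ≡ 22^2 = 484 ≡ 39 (mod 89)
28^16 ≡ 39^2 = 1521 ≡ 8 (mod 89)
28^32 ≡ 8^2 = 64 (mod 89)
28^64 ≡ 64^2 = 4096 ≡ 2 (mod 89)
28^128 ≡ 2^2 = 4 (mod 89)
28^256 ≡ 4^2 = 16 (mod 89)
28^512 ≡ 16^2 = 256 ≡ 78 (mod 89)
28^1024 ≡ 78^2 = 6084 ≡ 32 (mod 89)
28^2048 ≡ 32^2 = 1024 ≡ 45 (mod 89)
28^3450 = 28^2048 · 28^1024 · 28^256 · 28^64 · 28^32 · 28^16 · 28^8 · 28^2 ≡ 45 · 32 · 16 · 2 · 64 · 8 · 39 · 72 (mod 89).
Accumulate the product:
45 · 32 = 1440 ≡ 16
16 · 16 = 256 ≡ 78
78 · 2 = 156 ≡ 67
67 · 64 = 4288 ≡ 16
16 · 8 = 128 ≡ 39
39 · 39 = 1521 ≡ 8
8 · 72 = 576 ≡ 42

42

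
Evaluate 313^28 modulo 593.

313^1 ≡ 313 (mod 593)
313^2 ≡ 313^2 = 97969 ≡ 124 (mod 593)
313^4 ≡ 124^2 = 15376 ≡ 551 (mod 593)
313^8 ≡ 551^2 = 303601 ≡ 578 (mod 593)
313^16 ≡ 578^2 = 334084 ≡ 225 (mod 593)
313^28 = 313^16 · 313^8 · 313^4 ≡ 225 · 578 · 551 (mod 593).
Accumulate the product:
225 · 578 = 130050 ≡ 183
183 · 551 = 100833 ≡ 23

23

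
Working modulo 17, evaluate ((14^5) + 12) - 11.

(14)^5 ≡ 12 (mod 17)
12 + 12 = 24 ≡ 7 (mod 17)
7 - 11 = -4 ≡ 13 (mod 17)

13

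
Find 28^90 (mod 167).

19

Compute successive squares:
90 in binary is 1011010, i.e. 90 = 64 + 16 + 8 + 2.
28^1 ≡ 28 (mod 167)
28^2 ≡ 28^2 = 784 ≡ 116 (mod 167)
28^4 ≡ 116^2 = 13456 ≡ 96 (mod 167)
28^8 ≡ 96^2 = 9216 ≡ 31 (mod 167)
28^16 ≡ 31^2 = 961 ≡ 126 (mod 167)
28^32 ≡ 126^2 = 15876 ≡ 11 (mod 167)
28^64 ≡ 11^2 = 121 (mod 167)
28^90 = 28^64 * 28^16 * 28^8 * 28^2 ≡ 121 * 126 * 31 * 116 (mod 167).
Accumulate the product:
121 * 126 = 15246 ≡ 49
49 * 31 = 1519 ≡ 16
16 * 116 = 1856 ≡ 19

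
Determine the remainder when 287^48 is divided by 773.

By square-and-multiply:
287^1 ≡ 287 (mod 773)
287^2 ≡ 287^2 = 82369 ≡ 431 (mod 773)
287^4 ≡ 431^2 = 185761 ≡ 241 (mod 773)
287^8 ≡ 241^2 = 58081 ≡ 106 (mod 773)
287^16 ≡ 106^2 = 11236 ≡ 414 (mod 773)
287^32 ≡ 414^2 = 171396 ≡ 563 (mod 773)
287^48 = 287^32 · 287^16 ≡ 563 · 414 (mod 773).
563 · 414 = 233082 ≡ 409 (mod 773).

409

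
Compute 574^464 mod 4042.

2762

464 in binary is 111010000, i.e. 464 = 256 + 128 + 64 + 16.
574^1 ≡ 574 (mod 4042)
574^2 ≡ 574^2 = 329476 ≡ 2074 (mod 4042)
574^4 ≡ 2074^2 = 4301476 ≡ 788 (mod 4042)
574^8 ≡ 788^2 = 620944 ≡ 2518 (mod 4042)
574^16 ≡ 2518^2 = 6340324 ≡ 2468 (mod 4042)
574^32 ≡ 2468^2 = 6091024 ≡ 3772 (mod 4042)
574^64 ≡ 3772^2 = 14227984 ≡ 144 (mod 4042)
574^128 ≡ 144^2 = 20736 ≡ 526 (mod 4042)
574^256 ≡ 526^2 = 276676 ≡ 1820 (mod 4042)
574^464 = 574^256 · 574^128 · 574^64 · 574^16 ≡ 1820 · 526 · 144 · 2468 (mod 4042).
Accumulate the product:
1820 · 526 = 957320 ≡ 3408
3408 · 144 = 490752 ≡ 1670
1670 · 2468 = 4121560 ≡ 2762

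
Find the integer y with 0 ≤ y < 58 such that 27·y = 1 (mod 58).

43

Run the extended Euclidean algorithm:
58 = 2·27 + 4
27 = 6·4 + 3
4 = 1·3 + 1
3 = 3·1 + 0
gcd(27, 58) = 1, so the inverse exists.
Bézout: 1 = 7·58 − 15·27.
So 27⁻¹ ≡ −15 ≡ 43 (mod 58).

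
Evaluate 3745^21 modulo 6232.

By square-and-multiply:
21 in binary is 10101, i.e. 21 = 16 + 4 + 1.
3745^1 ≡ 3745 (mod 6232)
3745^2 ≡ 3745^2 = 14025025 ≡ 3025 (mod 6232)
3745^4 ≡ 3025^2 = 9150625 ≡ 2049 (mod 6232)
3745^8 ≡ 2049^2 = 4198401 ≡ 4265 (mod 6232)
3745^16 ≡ 4265^2 = 18190225 ≡ 5249 (mod 6232)
3745^21 = 3745^16 · 3745^4 · 3745^1 ≡ 5249 · 2049 · 3745 (mod 6232).
Accumulate the product:
5249 · 2049 = 10755201 ≡ 5001
5001 · 3745 = 18728745 ≡ 1585

1585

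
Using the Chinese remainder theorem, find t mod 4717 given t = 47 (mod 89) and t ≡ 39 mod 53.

3696

89⁻¹ mod 53: 89·28 ≡ 1 (mod 53), so 89⁻¹ ≡ 28.
t = 47 + 89·((39 − 47)·28 mod 53) = 47 + 89·41 = 3696.
Check: 3696 mod 89 = 47, 3696 mod 53 = 39. ✓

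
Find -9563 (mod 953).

-9563 = -11*953 + 920, so -9563 ≡ 920 (mod 953).

920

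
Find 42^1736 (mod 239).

By square-and-multiply:
42^1 ≡ 42 (mod 239)
42^2 ≡ 42^2 = 1764 ≡ 91 (mod 239)
42^4 ≡ 91^2 = 8281 ≡ 155 (mod 239)
42^8 ≡ 155^2 = 24025 ≡ 125 (mod 239)
42^16 ≡ 125^2 = 15625 ≡ 90 (mod 239)
42^32 ≡ 90^2 = 8100 ≡ 213 (mod 239)
42^64 ≡ 213^2 = 45369 ≡ 198 (mod 239)
42^128 ≡ 198^2 = 39204 ≡ 8 (mod 239)
42^256 ≡ 8^2 = 64 (mod 239)
42^512 ≡ 64^2 = 4096 ≡ 33 (mod 239)
42^1024 ≡ 33^2 = 1089 ≡ 133 (mod 239)
42^1736 = 42^1024 * 42^512 * 42^128 * 42^64 * 42^8 ≡ 133 * 33 * 8 * 198 * 125 (mod 239).
Accumulate the product:
133 * 33 = 4389 ≡ 87
87 * 8 = 696 ≡ 218
218 * 198 = 43164 ≡ 144
144 * 125 = 18000 ≡ 75

75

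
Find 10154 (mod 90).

74

10154 = 112·90 + 74, so 10154 ≡ 74 (mod 90).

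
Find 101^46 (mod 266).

25

46 in binary is 101110, i.e. 46 = 32 + 8 + 4 + 2.
101^1 ≡ 101 (mod 266)
101^2 ≡ 101^2 = 10201 ≡ 93 (mod 266)
101^4 ≡ 93^2 = 8649 ≡ 137 (mod 266)
101^8 ≡ 137^2 = 18769 ≡ 149 (mod 266)
101^16 ≡ 149^2 = 22201 ≡ 123 (mod 266)
101^32 ≡ 123^2 = 15129 ≡ 233 (mod 266)
101^46 = 101^32 · 101^8 · 101^4 · 101^2 ≡ 233 · 149 · 137 · 93 (mod 266).
Accumulate the product:
233 · 149 = 34717 ≡ 137
137 · 137 = 18769 ≡ 149
149 · 93 = 13857 ≡ 25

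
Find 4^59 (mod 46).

26

By square-and-multiply:
59 in binary is 111011, i.e. 59 = 32 + 16 + 8 + 2 + 1.
4^1 ≡ 4 (mod 46)
4^2 ≡ 4^2 = 16 (mod 46)
4^4 ≡ 16^2 = 256 ≡ 26 (mod 46)
4^8 ≡ 26^2 = 676 ≡ 32 (mod 46)
4^16 ≡ 32^2 = 1024 ≡ 12 (mod 46)
4^32 ≡ 12^2 = 144 ≡ 6 (mod 46)
4^59 = 4^32 × 4^16 × 4^8 × 4^2 × 4^1 ≡ 6 × 12 × 32 × 16 × 4 (mod 46).
Accumulate the product:
6 × 12 = 72 ≡ 26
26 × 32 = 832 ≡ 4
4 × 16 = 64 ≡ 18
18 × 4 = 72 ≡ 26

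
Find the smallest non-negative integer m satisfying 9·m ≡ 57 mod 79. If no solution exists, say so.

59

gcd(9, 79) = 1, so a unique solution mod 79 exists.
9⁻¹ ≡ 44 (mod 79).
m ≡ 44·57 ≡ 59 (mod 79).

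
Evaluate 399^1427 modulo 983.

474

Using repeated squaring:
1427 in binary is 10110010011, i.e. 1427 = 1024 + 256 + 128 + 16 + 2 + 1.
399^1 ≡ 399 (mod 983)
399^2 ≡ 399^2 = 159201 ≡ 938 (mod 983)
399^4 ≡ 938^2 = 879844 ≡ 59 (mod 983)
399^8 ≡ 59^2 = 3481 ≡ 532 (mod 983)
399^16 ≡ 532^2 = 283024 ≡ 903 (mod 983)
399^32 ≡ 903^2 = 815409 ≡ 502 (mod 983)
399^64 ≡ 502^2 = 252004 ≡ 356 (mod 983)
399^128 ≡ 356^2 = 126736 ≡ 912 (mod 983)
399^256 ≡ 912^2 = 831744 ≡ 126 (mod 983)
399^512 ≡ 126^2 = 15876 ≡ 148 (mod 983)
399^1024 ≡ 148^2 = 21904 ≡ 278 (mod 983)
399^1427 = 399^1024 · 399^256 · 399^128 · 399^16 · 399^2 · 399^1 ≡ 278 · 126 · 912 · 903 · 938 · 399 (mod 983).
Accumulate the product:
278 · 126 = 35028 ≡ 623
623 · 912 = 568176 ≡ 2
2 · 903 = 1806 ≡ 823
823 · 938 = 771974 ≡ 319
319 · 399 = 127281 ≡ 474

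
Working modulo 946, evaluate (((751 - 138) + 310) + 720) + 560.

311

751 - 138 = 613
613 + 310 = 923
923 + 720 = 1643 ≡ 697 (mod 946)
697 + 560 = 1257 ≡ 311 (mod 946)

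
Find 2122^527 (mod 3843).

3613

Using repeated squaring:
527 in binary is 1000001111, i.e. 527 = 512 + 8 + 4 + 2 + 1.
2122^1 ≡ 2122 (mod 3843)
2122^2 ≡ 2122^2 = 4502884 ≡ 2731 (mod 3843)
2122^4 ≡ 2731^2 = 7458361 ≡ 2941 (mod 3843)
2122^8 ≡ 2941^2 = 8649481 ≡ 2731 (mod 3843)
2122^16 ≡ 2731^2 = 7458361 ≡ 2941 (mod 3843)
2122^32 ≡ 2941^2 = 8649481 ≡ 2731 (mod 3843)
2122^64 ≡ 2731^2 = 7458361 ≡ 2941 (mod 3843)
2122^128 ≡ 2941^2 = 8649481 ≡ 2731 (mod 3843)
2122^256 ≡ 2731^2 = 7458361 ≡ 2941 (mod 3843)
2122^512 ≡ 2941^2 = 8649481 ≡ 2731 (mod 3843)
2122^527 = 2122^512 · 2122^8 · 2122^4 · 2122^2 · 2122^1 ≡ 2731 · 2731 · 2941 · 2731 · 2122 (mod 3843).
Accumulate the product:
2731 · 2731 = 7458361 ≡ 2941
2941 · 2941 = 8649481 ≡ 2731
2731 · 2731 = 7458361 ≡ 2941
2941 · 2122 = 6240802 ≡ 3613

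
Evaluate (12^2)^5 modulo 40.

24

(12)^2 ≡ 24 (mod 40)
(24)^5 ≡ 24 (mod 40)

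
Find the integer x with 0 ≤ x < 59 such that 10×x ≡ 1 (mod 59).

6

59 = 5*10 + 9
10 = 1*9 + 1
9 = 9*1 + 0
gcd(10, 59) = 1, so the inverse exists.
Bézout: 1 = −1*59 + 6*10.
So 10⁻¹ ≡ 6 (mod 59).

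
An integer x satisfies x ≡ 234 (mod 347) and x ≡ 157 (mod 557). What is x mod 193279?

347⁻¹ mod 557: 347*61 ≡ 1 (mod 557), so 347⁻¹ ≡ 61.
x = 234 + 347*((157 − 234)*61 mod 557) = 234 + 347*316 = 109886.
Check: 109886 mod 347 = 234, 109886 mod 557 = 157. ✓

109886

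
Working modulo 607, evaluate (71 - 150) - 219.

71 - 150 = -79 ≡ 528 (mod 607)
528 - 219 = 309

309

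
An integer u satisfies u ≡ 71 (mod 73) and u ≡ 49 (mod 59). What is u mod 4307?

73⁻¹ mod 59: 73·38 ≡ 1 (mod 59), so 73⁻¹ ≡ 38.
u = 71 + 73·((49 − 71)·38 mod 59) = 71 + 73·49 = 3648.
Check: 3648 mod 73 = 71, 3648 mod 59 = 49. ✓

3648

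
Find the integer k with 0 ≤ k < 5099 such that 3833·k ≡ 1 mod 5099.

Run the extended Euclidean algorithm:
5099 = 1×3833 + 1266
3833 = 3×1266 + 35
1266 = 36×35 + 6
35 = 5×6 + 5
6 = 1×5 + 1
5 = 5×1 + 0
gcd(3833, 5099) = 1, so the inverse exists.
Bézout: 1 = 657×5099 − 874×3833.
So 3833⁻¹ ≡ −874 ≡ 4225 (mod 5099).

4225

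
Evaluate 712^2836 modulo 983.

712^1 ≡ 712 (mod 983)
712^2 ≡ 712^2 = 506944 ≡ 699 (mod 983)
712^4 ≡ 699^2 = 488601 ≡ 50 (mod 983)
712^8 ≡ 50^2 = 2500 ≡ 534 (mod 983)
712^16 ≡ 534^2 = 285156 ≡ 86 (mod 983)
712^32 ≡ 86^2 = 7396 ≡ 515 (mod 983)
712^64 ≡ 515^2 = 265225 ≡ 798 (mod 983)
712^128 ≡ 798^2 = 636804 ≡ 803 (mod 983)
712^256 ≡ 803^2 = 644809 ≡ 944 (mod 983)
712^512 ≡ 944^2 = 891136 ≡ 538 (mod 983)
712^1024 ≡ 538^2 = 289444 ≡ 442 (mod 983)
712^2048 ≡ 442^2 = 195364 ≡ 730 (mod 983)
712^2836 = 712^2048 · 712^512 · 712^256 · 712^16 · 712^4 ≡ 730 · 538 · 944 · 86 · 50 (mod 983).
Accumulate the product:
730 · 538 = 392740 ≡ 523
523 · 944 = 493712 ≡ 246
246 · 86 = 21156 ≡ 513
513 · 50 = 25650 ≡ 92

92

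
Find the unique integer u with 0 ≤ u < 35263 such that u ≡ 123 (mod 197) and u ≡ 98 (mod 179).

21399

197⁻¹ mod 179: 197×10 ≡ 1 (mod 179), so 197⁻¹ ≡ 10.
u = 123 + 197×((98 − 123)×10 mod 179) = 123 + 197×108 = 21399.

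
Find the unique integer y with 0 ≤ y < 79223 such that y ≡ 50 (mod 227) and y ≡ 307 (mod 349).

45677

227⁻¹ mod 349: 227*123 ≡ 1 (mod 349), so 227⁻¹ ≡ 123.
y = 50 + 227*((307 − 50)*123 mod 349) = 50 + 227*201 = 45677.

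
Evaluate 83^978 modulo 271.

258

978 in binary is 1111010010, i.e. 978 = 512 + 256 + 128 + 64 + 16 + 2.
83^1 ≡ 83 (mod 271)
83^2 ≡ 83^2 = 6889 ≡ 114 (mod 271)
83^4 ≡ 114^2 = 12996 ≡ 259 (mod 271)
83^8 ≡ 259^2 = 67081 ≡ 144 (mod 271)
83^16 ≡ 144^2 = 20736 ≡ 140 (mod 271)
83^32 ≡ 140^2 = 19600 ≡ 88 (mod 271)
83^64 ≡ 88^2 = 7744 ≡ 156 (mod 271)
83^128 ≡ 156^2 = 24336 ≡ 217 (mod 271)
83^256 ≡ 217^2 = 47089 ≡ 206 (mod 271)
83^512 ≡ 206^2 = 42436 ≡ 160 (mod 271)
83^978 = 83^512 * 83^256 * 83^128 * 83^64 * 83^16 * 83^2 ≡ 160 * 206 * 217 * 156 * 140 * 114 (mod 271).
Accumulate the product:
160 * 206 = 32960 ≡ 169
169 * 217 = 36673 ≡ 88
88 * 156 = 13728 ≡ 178
178 * 140 = 24920 ≡ 259
259 * 114 = 29526 ≡ 258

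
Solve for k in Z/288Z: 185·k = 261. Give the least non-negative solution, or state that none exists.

gcd(185, 288) = 1, so a unique solution mod 288 exists.
185⁻¹ ≡ 137 (mod 288).
k ≡ 137·261 ≡ 45 (mod 288).

45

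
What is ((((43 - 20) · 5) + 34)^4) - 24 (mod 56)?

41

43 - 20 = 23
23 · 5 = 115 ≡ 3 (mod 56)
3 + 34 = 37
(37)^4 ≡ 9 (mod 56)
9 - 24 = -15 ≡ 41 (mod 56)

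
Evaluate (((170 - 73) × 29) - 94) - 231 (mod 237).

118

170 - 73 = 97
97 × 29 = 2813 ≡ 206 (mod 237)
206 - 94 = 112
112 - 231 = -119 ≡ 118 (mod 237)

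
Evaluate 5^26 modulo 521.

26 in binary is 11010, i.e. 26 = 16 + 8 + 2.
5^1 ≡ 5 (mod 521)
5^2 ≡ 5^2 = 25 (mod 521)
5^4 ≡ 25^2 = 625 ≡ 104 (mod 521)
5^8 ≡ 104^2 = 10816 ≡ 396 (mod 521)
5^16 ≡ 396^2 = 156816 ≡ 516 (mod 521)
5^26 = 5^16 × 5^8 × 5^2 ≡ 516 × 396 × 25 (mod 521).
Accumulate the product:
516 × 396 = 204336 ≡ 104
104 × 25 = 2600 ≡ 516

516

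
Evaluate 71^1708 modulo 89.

4

Compute successive squares:
1708 in binary is 11010101100, i.e. 1708 = 1024 + 512 + 128 + 32 + 8 + 4.
71^1 ≡ 71 (mod 89)
71^2 ≡ 71^2 = 5041 ≡ 57 (mod 89)
71^4 ≡ 57^2 = 3249 ≡ 45 (mod 89)
71^8 ≡ 45^2 = 2025 ≡ 67 (mod 89)
71^16 ≡ 67^2 = 4489 ≡ 39 (mod 89)
71^32 ≡ 39^2 = 1521 ≡ 8 (mod 89)
71^64 ≡ 8^2 = 64 (mod 89)
71^128 ≡ 64^2 = 4096 ≡ 2 (mod 89)
71^256 ≡ 2^2 = 4 (mod 89)
71^512 ≡ 4^2 = 16 (mod 89)
71^1024 ≡ 16^2 = 256 ≡ 78 (mod 89)
71^1708 = 71^1024 * 71^512 * 71^128 * 71^32 * 71^8 * 71^4 ≡ 78 * 16 * 2 * 8 * 67 * 45 (mod 89).
Accumulate the product:
78 * 16 = 1248 ≡ 2
2 * 2 = 4
4 * 8 = 32
32 * 67 = 2144 ≡ 8
8 * 45 = 360 ≡ 4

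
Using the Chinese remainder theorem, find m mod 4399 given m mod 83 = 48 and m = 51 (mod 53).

1376

83⁻¹ mod 53: 83*23 ≡ 1 (mod 53), so 83⁻¹ ≡ 23.
m = 48 + 83*((51 − 48)*23 mod 53) = 48 + 83*16 = 1376.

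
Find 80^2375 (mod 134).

Using repeated squaring:
2375 in binary is 100101000111, i.e. 2375 = 2048 + 256 + 64 + 4 + 2 + 1.
80^1 ≡ 80 (mod 134)
80^2 ≡ 80^2 = 6400 ≡ 102 (mod 134)
80^4 ≡ 102^2 = 10404 ≡ 86 (mod 134)
80^8 ≡ 86^2 = 7396 ≡ 26 (mod 134)
80^16 ≡ 26^2 = 676 ≡ 6 (mod 134)
80^32 ≡ 6^2 = 36 (mod 134)
80^64 ≡ 36^2 = 1296 ≡ 90 (mod 134)
80^128 ≡ 90^2 = 8100 ≡ 60 (mod 134)
80^256 ≡ 60^2 = 3600 ≡ 116 (mod 134)
80^512 ≡ 116^2 = 13456 ≡ 56 (mod 134)
80^1024 ≡ 56^2 = 3136 ≡ 54 (mod 134)
80^2048 ≡ 54^2 = 2916 ≡ 102 (mod 134)
80^2375 = 80^2048 * 80^256 * 80^64 * 80^4 * 80^2 * 80^1 ≡ 102 * 116 * 90 * 86 * 102 * 80 (mod 134).
Accumulate the product:
102 * 116 = 11832 ≡ 40
40 * 90 = 3600 ≡ 116
116 * 86 = 9976 ≡ 60
60 * 102 = 6120 ≡ 90
90 * 80 = 7200 ≡ 98

98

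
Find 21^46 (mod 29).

Using repeated squaring:
21^1 ≡ 21 (mod 29)
21^2 ≡ 21^2 = 441 ≡ 6 (mod 29)
21^4 ≡ 6^2 = 36 ≡ 7 (mod 29)
21^8 ≡ 7^2 = 49 ≡ 20 (mod 29)
21^16 ≡ 20^2 = 400 ≡ 23 (mod 29)
21^32 ≡ 23^2 = 529 ≡ 7 (mod 29)
21^46 = 21^32 * 21^8 * 21^4 * 21^2 ≡ 7 * 20 * 7 * 6 (mod 29).
Accumulate the product:
7 * 20 = 140 ≡ 24
24 * 7 = 168 ≡ 23
23 * 6 = 138 ≡ 22

22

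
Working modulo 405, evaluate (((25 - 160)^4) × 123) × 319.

25 - 160 = -135 ≡ 270 (mod 405)
(270)^4 ≡ 0 (mod 405)
0 × 123 = 0
0 × 319 = 0

0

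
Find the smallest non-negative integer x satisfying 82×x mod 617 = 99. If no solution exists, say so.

400

gcd(82, 617) = 1, so a unique solution mod 617 exists.
82⁻¹ ≡ 459 (mod 617).
x ≡ 459×99 ≡ 400 (mod 617).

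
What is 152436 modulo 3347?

152436 = 45·3347 + 1821, so 152436 ≡ 1821 (mod 3347).

1821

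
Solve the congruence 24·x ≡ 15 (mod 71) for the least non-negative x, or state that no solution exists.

45

gcd(24, 71) = 1, so a unique solution mod 71 exists.
24⁻¹ ≡ 3 (mod 71).
x ≡ 3·15 ≡ 45 (mod 71).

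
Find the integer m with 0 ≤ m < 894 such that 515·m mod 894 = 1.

401

Run the extended Euclidean algorithm:
894 = 1·515 + 379
515 = 1·379 + 136
379 = 2·136 + 107
136 = 1·107 + 29
107 = 3·29 + 20
29 = 1·20 + 9
20 = 2·9 + 2
9 = 4·2 + 1
2 = 2·1 + 0
gcd(515, 894) = 1, so the inverse exists.
Back-substitute for 1:
1 = 1·9 − 4·2
  = −4·20 + 9·9
  = 9·29 − 13·20
  = −13·107 + 48·29
  = 48·136 − 61·107
  = −61·379 + 170·136
  = 170·515 − 231·379
  = −231·894 + 401·515
So 515⁻¹ ≡ 401 (mod 894).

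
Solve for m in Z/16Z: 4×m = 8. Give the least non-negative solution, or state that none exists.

2

gcd(4, 16) = 4, and 4 | 8, so solutions exist.
Divide through by 4: 1×m mod 4 = 2.
1⁻¹ ≡ 1 (mod 4).
m ≡ 1×2 ≡ 2 (mod 4).
The smallest non-negative solution is m = 2.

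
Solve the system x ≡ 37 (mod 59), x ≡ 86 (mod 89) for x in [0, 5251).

59⁻¹ mod 89: 59·86 ≡ 1 (mod 89), so 59⁻¹ ≡ 86.
x = 37 + 59·((86 − 37)·86 mod 89) = 37 + 59·31 = 1866.

1866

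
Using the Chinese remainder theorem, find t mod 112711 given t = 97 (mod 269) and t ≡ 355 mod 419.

98820

269⁻¹ mod 419: 269·81 ≡ 1 (mod 419), so 269⁻¹ ≡ 81.
t = 97 + 269·((355 − 97)·81 mod 419) = 97 + 269·367 = 98820.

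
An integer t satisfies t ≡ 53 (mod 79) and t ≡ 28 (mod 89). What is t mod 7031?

3766

79⁻¹ mod 89: 79×80 ≡ 1 (mod 89), so 79⁻¹ ≡ 80.
t = 53 + 79×((28 − 53)×80 mod 89) = 53 + 79×47 = 3766.
Check: 3766 mod 79 = 53, 3766 mod 89 = 28. ✓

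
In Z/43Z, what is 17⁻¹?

Apply the Euclidean algorithm and back-substitute:
43 = 2*17 + 9
17 = 1*9 + 8
9 = 1*8 + 1
8 = 8*1 + 0
gcd(17, 43) = 1, so the inverse exists.
Bézout: 1 = 2*43 − 5*17.
So 17⁻¹ ≡ −5 ≡ 38 (mod 43).

38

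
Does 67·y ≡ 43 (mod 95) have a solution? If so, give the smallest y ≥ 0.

29

gcd(67, 95) = 1, so a unique solution mod 95 exists.
67⁻¹ ≡ 78 (mod 95).
y ≡ 78·43 ≡ 29 (mod 95).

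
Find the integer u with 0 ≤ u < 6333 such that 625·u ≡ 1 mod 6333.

Run the extended Euclidean algorithm:
6333 = 10*625 + 83
625 = 7*83 + 44
83 = 1*44 + 39
44 = 1*39 + 5
39 = 7*5 + 4
5 = 1*4 + 1
4 = 4*1 + 0
gcd(625, 6333) = 1, so the inverse exists.
Bézout: 1 = −128*6333 + 1297*625.
So 625⁻¹ ≡ 1297 (mod 6333).

1297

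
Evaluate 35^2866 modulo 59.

48

Using repeated squaring:
2866 in binary is 101100110010, i.e. 2866 = 2048 + 512 + 256 + 32 + 16 + 2.
35^1 ≡ 35 (mod 59)
35^2 ≡ 35^2 = 1225 ≡ 45 (mod 59)
35^4 ≡ 45^2 = 2025 ≡ 19 (mod 59)
35^8 ≡ 19^2 = 361 ≡ 7 (mod 59)
35^16 ≡ 7^2 = 49 (mod 59)
35^32 ≡ 49^2 = 2401 ≡ 41 (mod 59)
35^64 ≡ 41^2 = 1681 ≡ 29 (mod 59)
35^128 ≡ 29^2 = 841 ≡ 15 (mod 59)
35^256 ≡ 15^2 = 225 ≡ 48 (mod 59)
35^512 ≡ 48^2 = 2304 ≡ 3 (mod 59)
35^1024 ≡ 3^2 = 9 (mod 59)
35^2048 ≡ 9^2 = 81 ≡ 22 (mod 59)
35^2866 = 35^2048 · 35^512 · 35^256 · 35^32 · 35^16 · 35^2 ≡ 22 · 3 · 48 · 41 · 49 · 45 (mod 59).
Accumulate the product:
22 · 3 = 66 ≡ 7
7 · 48 = 336 ≡ 41
41 · 41 = 1681 ≡ 29
29 · 49 = 1421 ≡ 5
5 · 45 = 225 ≡ 48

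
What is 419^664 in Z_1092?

757

664 in binary is 1010011000, i.e. 664 = 512 + 128 + 16 + 8.
419^1 ≡ 419 (mod 1092)
419^2 ≡ 419^2 = 175561 ≡ 841 (mod 1092)
419^4 ≡ 841^2 = 707281 ≡ 757 (mod 1092)
419^8 ≡ 757^2 = 573049 ≡ 841 (mod 1092)
419^16 ≡ 841^2 = 707281 ≡ 757 (mod 1092)
419^32 ≡ 757^2 = 573049 ≡ 841 (mod 1092)
419^64 ≡ 841^2 = 707281 ≡ 757 (mod 1092)
419^128 ≡ 757^2 = 573049 ≡ 841 (mod 1092)
419^256 ≡ 841^2 = 707281 ≡ 757 (mod 1092)
419^512 ≡ 757^2 = 573049 ≡ 841 (mod 1092)
419^664 = 419^512 · 419^128 · 419^16 · 419^8 ≡ 841 · 841 · 757 · 841 (mod 1092).
Accumulate the product:
841 · 841 = 707281 ≡ 757
757 · 757 = 573049 ≡ 841
841 · 841 = 707281 ≡ 757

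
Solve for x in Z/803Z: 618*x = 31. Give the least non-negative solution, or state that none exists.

703

gcd(618, 803) = 1, so a unique solution mod 803 exists.
618⁻¹ ≡ 204 (mod 803).
x ≡ 204*31 ≡ 703 (mod 803).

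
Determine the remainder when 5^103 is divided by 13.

Compute successive squares:
103 in binary is 1100111, i.e. 103 = 64 + 32 + 4 + 2 + 1.
5^1 ≡ 5 (mod 13)
5^2 ≡ 5^2 = 25 ≡ 12 (mod 13)
5^4 ≡ 12^2 = 144 ≡ 1 (mod 13)
5^8 ≡ 1^2 = 1 (mod 13)
5^16 ≡ 1^2 = 1 (mod 13)
5^32 ≡ 1^2 = 1 (mod 13)
5^64 ≡ 1^2 = 1 (mod 13)
5^103 = 5^64 · 5^32 · 5^4 · 5^2 · 5^1 ≡ 1 · 1 · 1 · 12 · 5 (mod 13).
Accumulate the product:
1 · 1 = 1
1 · 1 = 1
1 · 12 = 12
12 · 5 = 60 ≡ 8

8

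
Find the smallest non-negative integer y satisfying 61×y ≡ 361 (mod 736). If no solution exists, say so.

573

gcd(61, 736) = 1, so a unique solution mod 736 exists.
61⁻¹ ≡ 181 (mod 736).
y ≡ 181×361 ≡ 573 (mod 736).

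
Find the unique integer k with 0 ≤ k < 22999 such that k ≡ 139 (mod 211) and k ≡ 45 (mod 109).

6258

211⁻¹ mod 109: 211*31 ≡ 1 (mod 109), so 211⁻¹ ≡ 31.
k = 139 + 211*((45 − 139)*31 mod 109) = 139 + 211*29 = 6258.
Check: 6258 mod 211 = 139, 6258 mod 109 = 45. ✓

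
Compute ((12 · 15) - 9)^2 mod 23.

8

12 · 15 = 180 ≡ 19 (mod 23)
19 - 9 = 10
(10)^2 ≡ 8 (mod 23)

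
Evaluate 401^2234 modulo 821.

112

2234 in binary is 100010111010, i.e. 2234 = 2048 + 128 + 32 + 16 + 8 + 2.
401^1 ≡ 401 (mod 821)
401^2 ≡ 401^2 = 160801 ≡ 706 (mod 821)
401^4 ≡ 706^2 = 498436 ≡ 89 (mod 821)
401^8 ≡ 89^2 = 7921 ≡ 532 (mod 821)
401^16 ≡ 532^2 = 283024 ≡ 600 (mod 821)
401^32 ≡ 600^2 = 360000 ≡ 402 (mod 821)
401^64 ≡ 402^2 = 161604 ≡ 688 (mod 821)
401^128 ≡ 688^2 = 473344 ≡ 448 (mod 821)
401^256 ≡ 448^2 = 200704 ≡ 380 (mod 821)
401^512 ≡ 380^2 = 144400 ≡ 725 (mod 821)
401^1024 ≡ 725^2 = 525625 ≡ 185 (mod 821)
401^2048 ≡ 185^2 = 34225 ≡ 564 (mod 821)
401^2234 = 401^2048 * 401^128 * 401^32 * 401^16 * 401^8 * 401^2 ≡ 564 * 448 * 402 * 600 * 532 * 706 (mod 821).
Accumulate the product:
564 * 448 = 252672 ≡ 625
625 * 402 = 251250 ≡ 24
24 * 600 = 14400 ≡ 443
443 * 532 = 235676 ≡ 49
49 * 706 = 34594 ≡ 112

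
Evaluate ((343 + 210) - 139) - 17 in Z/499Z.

397

343 + 210 = 553 ≡ 54 (mod 499)
54 - 139 = -85 ≡ 414 (mod 499)
414 - 17 = 397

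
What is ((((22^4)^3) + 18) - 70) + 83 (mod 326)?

(22)^4 ≡ 188 (mod 326)
(188)^3 ≡ 140 (mod 326)
140 + 18 = 158
158 - 70 = 88
88 + 83 = 171

171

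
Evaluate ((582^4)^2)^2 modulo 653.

169

(582)^4 ≡ 186 (mod 653)
(186)^2 ≡ 640 (mod 653)
(640)^2 ≡ 169 (mod 653)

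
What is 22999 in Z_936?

535

22999 = 24*936 + 535, so 22999 ≡ 535 (mod 936).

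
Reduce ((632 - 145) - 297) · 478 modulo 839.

208

632 - 145 = 487
487 - 297 = 190
190 · 478 = 90820 ≡ 208 (mod 839)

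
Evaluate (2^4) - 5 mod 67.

11

(2)^4 ≡ 16 (mod 67)
16 - 5 = 11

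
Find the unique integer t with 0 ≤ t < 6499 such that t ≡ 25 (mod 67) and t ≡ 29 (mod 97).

4782

67⁻¹ mod 97: 67×42 ≡ 1 (mod 97), so 67⁻¹ ≡ 42.
t = 25 + 67×((29 − 25)×42 mod 97) = 25 + 67×71 = 4782.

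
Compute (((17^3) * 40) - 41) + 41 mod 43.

10

(17)^3 ≡ 11 (mod 43)
11 * 40 = 440 ≡ 10 (mod 43)
10 - 41 = -31 ≡ 12 (mod 43)
12 + 41 = 53 ≡ 10 (mod 43)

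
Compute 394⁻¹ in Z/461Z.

172

461 = 1*394 + 67
394 = 5*67 + 59
67 = 1*59 + 8
59 = 7*8 + 3
8 = 2*3 + 2
3 = 1*2 + 1
2 = 2*1 + 0
gcd(394, 461) = 1, so the inverse exists.
Bézout: 1 = −147*461 + 172*394.
So 394⁻¹ ≡ 172 (mod 461).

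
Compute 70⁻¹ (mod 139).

2

By the extended Euclidean algorithm:
139 = 1·70 + 69
70 = 1·69 + 1
69 = 69·1 + 0
gcd(70, 139) = 1, so the inverse exists.
Back-substitute for 1:
1 = 1·70 − 1·69
  = −1·139 + 2·70
So 70⁻¹ ≡ 2 (mod 139).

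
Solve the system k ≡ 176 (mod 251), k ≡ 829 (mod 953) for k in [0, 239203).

120907

251⁻¹ mod 953: 251×243 ≡ 1 (mod 953), so 251⁻¹ ≡ 243.
k = 176 + 251×((829 − 176)×243 mod 953) = 176 + 251×481 = 120907.
Check: 120907 mod 251 = 176, 120907 mod 953 = 829. ✓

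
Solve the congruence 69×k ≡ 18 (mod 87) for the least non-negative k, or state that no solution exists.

gcd(69, 87) = 3, and 3 | 18, so solutions exist.
Divide through by 3: 23×k ≡ 6 (mod 29).
23⁻¹ ≡ 24 (mod 29).
k ≡ 24×6 ≡ 28 (mod 29).
The smallest non-negative solution is k = 28.

28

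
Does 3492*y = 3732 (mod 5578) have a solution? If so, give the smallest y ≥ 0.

gcd(3492, 5578) = 2, and 2 | 3732, so solutions exist.
Divide through by 2: 1746*y mod 2789 = 1866.
1746⁻¹ ≡ 1698 (mod 2789).
y ≡ 1698*1866 ≡ 164 (mod 2789).
The smallest non-negative solution is y = 164.

164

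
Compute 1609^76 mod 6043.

1646

76 in binary is 1001100, i.e. 76 = 64 + 8 + 4.
1609^1 ≡ 1609 (mod 6043)
1609^2 ≡ 1609^2 = 2588881 ≡ 2477 (mod 6043)
1609^4 ≡ 2477^2 = 6135529 ≡ 1884 (mod 6043)
1609^8 ≡ 1884^2 = 3549456 ≡ 2215 (mod 6043)
1609^16 ≡ 2215^2 = 4906225 ≡ 5352 (mod 6043)
1609^32 ≡ 5352^2 = 28643904 ≡ 84 (mod 6043)
1609^64 ≡ 84^2 = 7056 ≡ 1013 (mod 6043)
1609^76 = 1609^64 * 1609^8 * 1609^4 ≡ 1013 * 2215 * 1884 (mod 6043).
Accumulate the product:
1013 * 2215 = 2243795 ≡ 1842
1842 * 1884 = 3470328 ≡ 1646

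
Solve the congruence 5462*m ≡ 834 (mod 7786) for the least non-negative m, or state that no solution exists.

gcd(5462, 7786) = 2, and 2 | 834, so solutions exist.
Divide through by 2: 2731*m mod 3893 = 417.
2731⁻¹ ≡ 660 (mod 3893).
m ≡ 660*417 ≡ 2710 (mod 3893).
The smallest non-negative solution is m = 2710.

2710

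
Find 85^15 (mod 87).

31

85^1 ≡ 85 (mod 87)
85^2 ≡ 85^2 = 7225 ≡ 4 (mod 87)
85^4 ≡ 4^2 = 16 (mod 87)
85^8 ≡ 16^2 = 256 ≡ 82 (mod 87)
85^15 = 85^8 * 85^4 * 85^2 * 85^1 ≡ 82 * 16 * 4 * 85 (mod 87).
Accumulate the product:
82 * 16 = 1312 ≡ 7
7 * 4 = 28
28 * 85 = 2380 ≡ 31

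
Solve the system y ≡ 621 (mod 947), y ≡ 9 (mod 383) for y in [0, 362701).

107632

947⁻¹ mod 383: 947·237 ≡ 1 (mod 383), so 947⁻¹ ≡ 237.
y = 621 + 947·((9 − 621)·237 mod 383) = 621 + 947·113 = 107632.
Check: 107632 mod 947 = 621, 107632 mod 383 = 9. ✓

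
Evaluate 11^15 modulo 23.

10

By square-and-multiply:
15 in binary is 1111, i.e. 15 = 8 + 4 + 2 + 1.
11^1 ≡ 11 (mod 23)
11^2 ≡ 11^2 = 121 ≡ 6 (mod 23)
11^4 ≡ 6^2 = 36 ≡ 13 (mod 23)
11^8 ≡ 13^2 = 169 ≡ 8 (mod 23)
11^15 = 11^8 * 11^4 * 11^2 * 11^1 ≡ 8 * 13 * 6 * 11 (mod 23).
Accumulate the product:
8 * 13 = 104 ≡ 12
12 * 6 = 72 ≡ 3
3 * 11 = 33 ≡ 10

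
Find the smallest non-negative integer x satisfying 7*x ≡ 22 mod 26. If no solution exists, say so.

18

gcd(7, 26) = 1, so a unique solution mod 26 exists.
7⁻¹ ≡ 15 (mod 26).
x ≡ 15*22 ≡ 18 (mod 26).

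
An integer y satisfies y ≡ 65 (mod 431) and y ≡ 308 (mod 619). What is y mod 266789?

927

431⁻¹ mod 619: 431*484 ≡ 1 (mod 619), so 431⁻¹ ≡ 484.
y = 65 + 431*((308 − 65)*484 mod 619) = 65 + 431*2 = 927.
Check: 927 mod 431 = 65, 927 mod 619 = 308. ✓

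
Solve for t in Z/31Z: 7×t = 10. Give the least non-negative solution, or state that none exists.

gcd(7, 31) = 1, so a unique solution mod 31 exists.
7⁻¹ ≡ 9 (mod 31).
t ≡ 9×10 ≡ 28 (mod 31).

28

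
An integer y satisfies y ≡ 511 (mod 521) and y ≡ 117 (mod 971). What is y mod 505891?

521⁻¹ mod 971: 521*930 ≡ 1 (mod 971), so 521⁻¹ ≡ 930.
y = 511 + 521*((117 − 511)*930 mod 971) = 511 + 521*618 = 322489.
Check: 322489 mod 521 = 511, 322489 mod 971 = 117. ✓

322489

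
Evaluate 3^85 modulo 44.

23

By square-and-multiply:
85 in binary is 1010101, i.e. 85 = 64 + 16 + 4 + 1.
3^1 ≡ 3 (mod 44)
3^2 ≡ 3^2 = 9 (mod 44)
3^4 ≡ 9^2 = 81 ≡ 37 (mod 44)
3^8 ≡ 37^2 = 1369 ≡ 5 (mod 44)
3^16 ≡ 5^2 = 25 (mod 44)
3^32 ≡ 25^2 = 625 ≡ 9 (mod 44)
3^64 ≡ 9^2 = 81 ≡ 37 (mod 44)
3^85 = 3^64 · 3^16 · 3^4 · 3^1 ≡ 37 · 25 · 37 · 3 (mod 44).
Accumulate the product:
37 · 25 = 925 ≡ 1
1 · 37 = 37
37 · 3 = 111 ≡ 23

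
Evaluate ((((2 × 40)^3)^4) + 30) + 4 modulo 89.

73

2 × 40 = 80
(80)^3 ≡ 72 (mod 89)
(72)^4 ≡ 39 (mod 89)
39 + 30 = 69
69 + 4 = 73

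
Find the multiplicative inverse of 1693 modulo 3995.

3667

3995 = 2*1693 + 609
1693 = 2*609 + 475
609 = 1*475 + 134
475 = 3*134 + 73
134 = 1*73 + 61
73 = 1*61 + 12
61 = 5*12 + 1
12 = 12*1 + 0
gcd(1693, 3995) = 1, so the inverse exists.
Bézout: 1 = 139*3995 − 328*1693.
So 1693⁻¹ ≡ −328 ≡ 3667 (mod 3995).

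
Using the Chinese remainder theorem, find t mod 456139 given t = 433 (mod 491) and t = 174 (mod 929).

382922

491⁻¹ mod 929: 491·596 ≡ 1 (mod 929), so 491⁻¹ ≡ 596.
t = 433 + 491·((174 − 433)·596 mod 929) = 433 + 491·779 = 382922.
Check: 382922 mod 491 = 433, 382922 mod 929 = 174. ✓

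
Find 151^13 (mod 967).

151^1 ≡ 151 (mod 967)
151^2 ≡ 151^2 = 22801 ≡ 560 (mod 967)
151^4 ≡ 560^2 = 313600 ≡ 292 (mod 967)
151^8 ≡ 292^2 = 85264 ≡ 168 (mod 967)
151^13 = 151^8 * 151^4 * 151^1 ≡ 168 * 292 * 151 (mod 967).
Accumulate the product:
168 * 292 = 49056 ≡ 706
706 * 151 = 106606 ≡ 236

236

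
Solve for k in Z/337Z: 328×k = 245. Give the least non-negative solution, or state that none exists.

160

gcd(328, 337) = 1, so a unique solution mod 337 exists.
328⁻¹ ≡ 262 (mod 337).
k ≡ 262×245 ≡ 160 (mod 337).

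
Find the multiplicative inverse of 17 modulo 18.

Apply the Euclidean algorithm and back-substitute:
18 = 1·17 + 1
17 = 17·1 + 0
gcd(17, 18) = 1, so the inverse exists.
Back-substitute for 1:
1 = 1·18 − 1·17
So 17⁻¹ ≡ −1 ≡ 17 (mod 18).

17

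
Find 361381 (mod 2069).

361381 = 174·2069 + 1375, so 361381 ≡ 1375 (mod 2069).

1375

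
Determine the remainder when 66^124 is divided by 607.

By square-and-multiply:
124 in binary is 1111100, i.e. 124 = 64 + 32 + 16 + 8 + 4.
66^1 ≡ 66 (mod 607)
66^2 ≡ 66^2 = 4356 ≡ 107 (mod 607)
66^4 ≡ 107^2 = 11449 ≡ 523 (mod 607)
66^8 ≡ 523^2 = 273529 ≡ 379 (mod 607)
66^16 ≡ 379^2 = 143641 ≡ 389 (mod 607)
66^32 ≡ 389^2 = 151321 ≡ 178 (mod 607)
66^64 ≡ 178^2 = 31684 ≡ 120 (mod 607)
66^124 = 66^64 × 66^32 × 66^16 × 66^8 × 66^4 ≡ 120 × 178 × 389 × 379 × 523 (mod 607).
Accumulate the product:
120 × 178 = 21360 ≡ 115
115 × 389 = 44735 ≡ 424
424 × 379 = 160696 ≡ 448
448 × 523 = 234304 ≡ 2

2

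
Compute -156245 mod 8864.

3307

-156245 = -18·8864 + 3307, so -156245 ≡ 3307 (mod 8864).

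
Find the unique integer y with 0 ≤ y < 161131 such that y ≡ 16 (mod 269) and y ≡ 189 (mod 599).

269⁻¹ mod 599: 269*216 ≡ 1 (mod 599), so 269⁻¹ ≡ 216.
y = 16 + 269*((189 − 16)*216 mod 599) = 16 + 269*230 = 61886.

61886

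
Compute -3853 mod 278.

-3853 = -14·278 + 39, so -3853 ≡ 39 (mod 278).

39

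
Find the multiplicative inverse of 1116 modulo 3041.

Apply the Euclidean algorithm and back-substitute:
3041 = 2·1116 + 809
1116 = 1·809 + 307
809 = 2·307 + 195
307 = 1·195 + 112
195 = 1·112 + 83
112 = 1·83 + 29
83 = 2·29 + 25
29 = 1·25 + 4
25 = 6·4 + 1
4 = 4·1 + 0
gcd(1116, 3041) = 1, so the inverse exists.
Back-substitute for 1:
1 = 1·25 − 6·4
  = −6·29 + 7·25
  = 7·83 − 20·29
  = −20·112 + 27·83
  = 27·195 − 47·112
  = −47·307 + 74·195
  = 74·809 − 195·307
  = −195·1116 + 269·809
  = 269·3041 − 733·1116
So 1116⁻¹ ≡ −733 ≡ 2308 (mod 3041).

2308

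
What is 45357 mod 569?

406

45357 = 79×569 + 406, so 45357 ≡ 406 (mod 569).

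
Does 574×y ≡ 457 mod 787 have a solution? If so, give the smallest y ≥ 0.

gcd(574, 787) = 1, so a unique solution mod 787 exists.
574⁻¹ ≡ 569 (mod 787).
y ≡ 569×457 ≡ 323 (mod 787).

323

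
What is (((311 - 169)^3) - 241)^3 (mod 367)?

35

311 - 169 = 142
(142)^3 ≡ 321 (mod 367)
321 - 241 = 80
(80)^3 ≡ 35 (mod 367)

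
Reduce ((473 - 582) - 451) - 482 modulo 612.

473 - 582 = -109 ≡ 503 (mod 612)
503 - 451 = 52
52 - 482 = -430 ≡ 182 (mod 612)

182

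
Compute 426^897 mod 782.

Using repeated squaring:
426^1 ≡ 426 (mod 782)
426^2 ≡ 426^2 = 181476 ≡ 52 (mod 782)
426^4 ≡ 52^2 = 2704 ≡ 358 (mod 782)
426^8 ≡ 358^2 = 128164 ≡ 698 (mod 782)
426^16 ≡ 698^2 = 487204 ≡ 18 (mod 782)
426^32 ≡ 18^2 = 324 (mod 782)
426^64 ≡ 324^2 = 104976 ≡ 188 (mod 782)
426^128 ≡ 188^2 = 35344 ≡ 154 (mod 782)
426^256 ≡ 154^2 = 23716 ≡ 256 (mod 782)
426^512 ≡ 256^2 = 65536 ≡ 630 (mod 782)
426^897 = 426^512 × 426^256 × 426^128 × 426^1 ≡ 630 × 256 × 154 × 426 (mod 782).
Accumulate the product:
630 × 256 = 161280 ≡ 188
188 × 154 = 28952 ≡ 18
18 × 426 = 7668 ≡ 630

630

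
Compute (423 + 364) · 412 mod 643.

423 + 364 = 787 ≡ 144 (mod 643)
144 · 412 = 59328 ≡ 172 (mod 643)

172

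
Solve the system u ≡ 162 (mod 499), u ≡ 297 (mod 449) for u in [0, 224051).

499⁻¹ mod 449: 499*9 ≡ 1 (mod 449), so 499⁻¹ ≡ 9.
u = 162 + 499*((297 − 162)*9 mod 449) = 162 + 499*317 = 158345.
Check: 158345 mod 499 = 162, 158345 mod 449 = 297. ✓

158345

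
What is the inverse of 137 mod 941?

By the extended Euclidean algorithm:
941 = 6×137 + 119
137 = 1×119 + 18
119 = 6×18 + 11
18 = 1×11 + 7
11 = 1×7 + 4
7 = 1×4 + 3
4 = 1×3 + 1
3 = 3×1 + 0
gcd(137, 941) = 1, so the inverse exists.
Back-substitute for 1:
1 = 1×4 − 1×3
  = −1×7 + 2×4
  = 2×11 − 3×7
  = −3×18 + 5×11
  = 5×119 − 33×18
  = −33×137 + 38×119
  = 38×941 − 261×137
So 137⁻¹ ≡ −261 ≡ 680 (mod 941).

680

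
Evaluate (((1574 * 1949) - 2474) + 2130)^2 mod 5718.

5560

1574 * 1949 = 3067726 ≡ 2878 (mod 5718)
2878 - 2474 = 404
404 + 2130 = 2534
(2534)^2 ≡ 5560 (mod 5718)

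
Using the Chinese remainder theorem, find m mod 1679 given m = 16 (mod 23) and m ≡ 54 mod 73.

23⁻¹ mod 73: 23*54 ≡ 1 (mod 73), so 23⁻¹ ≡ 54.
m = 16 + 23*((54 − 16)*54 mod 73) = 16 + 23*8 = 200.

200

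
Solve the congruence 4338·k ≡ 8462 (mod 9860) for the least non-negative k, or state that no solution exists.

gcd(4338, 9860) = 2, and 2 | 8462, so solutions exist.
Divide through by 2: 2169·k ≡ 4231 mod 4930.
2169⁻¹ ≡ 3939 (mod 4930).
k ≡ 3939·4231 ≡ 2509 (mod 4930).
The smallest non-negative solution is k = 2509.

2509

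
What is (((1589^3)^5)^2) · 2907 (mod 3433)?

(1589)^3 ≡ 431 (mod 3433)
(431)^5 ≡ 1982 (mod 3433)
(1982)^2 ≡ 972 (mod 3433)
972 · 2907 = 2825604 ≡ 245 (mod 3433)

245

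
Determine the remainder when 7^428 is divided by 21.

7^1 ≡ 7 (mod 21)
7^2 ≡ 7^2 = 49 ≡ 7 (mod 21)
7^4 ≡ 7^2 = 49 ≡ 7 (mod 21)
7^8 ≡ 7^2 = 49 ≡ 7 (mod 21)
7^16 ≡ 7^2 = 49 ≡ 7 (mod 21)
7^32 ≡ 7^2 = 49 ≡ 7 (mod 21)
7^64 ≡ 7^2 = 49 ≡ 7 (mod 21)
7^128 ≡ 7^2 = 49 ≡ 7 (mod 21)
7^256 ≡ 7^2 = 49 ≡ 7 (mod 21)
7^428 = 7^256 × 7^128 × 7^32 × 7^8 × 7^4 ≡ 7 × 7 × 7 × 7 × 7 (mod 21).
Accumulate the product:
7 × 7 = 49 ≡ 7
7 × 7 = 49 ≡ 7
7 × 7 = 49 ≡ 7
7 × 7 = 49 ≡ 7

7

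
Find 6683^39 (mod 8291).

315

By square-and-multiply:
39 in binary is 100111, i.e. 39 = 32 + 4 + 2 + 1.
6683^1 ≡ 6683 (mod 8291)
6683^2 ≡ 6683^2 = 44662489 ≡ 7163 (mod 8291)
6683^4 ≡ 7163^2 = 51308569 ≡ 3861 (mod 8291)
6683^8 ≡ 3861^2 = 14907321 ≡ 103 (mod 8291)
6683^16 ≡ 103^2 = 10609 ≡ 2318 (mod 8291)
6683^32 ≡ 2318^2 = 5373124 ≡ 556 (mod 8291)
6683^39 = 6683^32 · 6683^4 · 6683^2 · 6683^1 ≡ 556 · 3861 · 7163 · 6683 (mod 8291).
Accumulate the product:
556 · 3861 = 2146716 ≡ 7638
7638 · 7163 = 54710994 ≡ 6976
6976 · 6683 = 46620608 ≡ 315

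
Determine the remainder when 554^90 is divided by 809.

Using repeated squaring:
90 in binary is 1011010, i.e. 90 = 64 + 16 + 8 + 2.
554^1 ≡ 554 (mod 809)
554^2 ≡ 554^2 = 306916 ≡ 305 (mod 809)
554^4 ≡ 305^2 = 93025 ≡ 799 (mod 809)
554^8 ≡ 799^2 = 638401 ≡ 100 (mod 809)
554^16 ≡ 100^2 = 10000 ≡ 292 (mod 809)
554^32 ≡ 292^2 = 85264 ≡ 319 (mod 809)
554^64 ≡ 319^2 = 101761 ≡ 636 (mod 809)
554^90 = 554^64 × 554^16 × 554^8 × 554^2 ≡ 636 × 292 × 100 × 305 (mod 809).
Accumulate the product:
636 × 292 = 185712 ≡ 451
451 × 100 = 45100 ≡ 605
605 × 305 = 184525 ≡ 73

73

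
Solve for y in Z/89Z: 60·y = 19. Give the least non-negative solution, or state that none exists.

73

gcd(60, 89) = 1, so a unique solution mod 89 exists.
60⁻¹ ≡ 46 (mod 89).
y ≡ 46·19 ≡ 73 (mod 89).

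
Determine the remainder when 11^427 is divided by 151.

97

11^1 ≡ 11 (mod 151)
11^2 ≡ 11^2 = 121 (mod 151)
11^4 ≡ 121^2 = 14641 ≡ 145 (mod 151)
11^8 ≡ 145^2 = 21025 ≡ 36 (mod 151)
11^16 ≡ 36^2 = 1296 ≡ 88 (mod 151)
11^32 ≡ 88^2 = 7744 ≡ 43 (mod 151)
11^64 ≡ 43^2 = 1849 ≡ 37 (mod 151)
11^128 ≡ 37^2 = 1369 ≡ 10 (mod 151)
11^256 ≡ 10^2 = 100 (mod 151)
11^427 = 11^256 · 11^128 · 11^32 · 11^8 · 11^2 · 11^1 ≡ 100 · 10 · 43 · 36 · 121 · 11 (mod 151).
Accumulate the product:
100 · 10 = 1000 ≡ 94
94 · 43 = 4042 ≡ 116
116 · 36 = 4176 ≡ 99
99 · 121 = 11979 ≡ 50
50 · 11 = 550 ≡ 97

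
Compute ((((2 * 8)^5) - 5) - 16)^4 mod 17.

13

2 * 8 = 16
(16)^5 ≡ 16 (mod 17)
16 - 5 = 11
11 - 16 = -5 ≡ 12 (mod 17)
(12)^4 ≡ 13 (mod 17)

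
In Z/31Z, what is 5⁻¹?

25

Apply the Euclidean algorithm and back-substitute:
31 = 6·5 + 1
5 = 5·1 + 0
gcd(5, 31) = 1, so the inverse exists.
Back-substitute for 1:
1 = 1·31 − 6·5
So 5⁻¹ ≡ −6 ≡ 25 (mod 31).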